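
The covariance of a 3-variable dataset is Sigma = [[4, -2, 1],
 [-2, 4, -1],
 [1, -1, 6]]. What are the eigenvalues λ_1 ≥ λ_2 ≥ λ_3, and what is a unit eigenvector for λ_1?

Step 1 — characteristic polynomial p(λ) = det(λI - Sigma) = λ³ - tr·λ² + c_1·λ - det, where tr = trace, c_1 = sum of the principal 2×2 minors, det = det(Sigma):
  tr = 4 + 4 + 6 = 14,
  c_1 = (4·4 - (-2)²) + (4·6 - (1)²) + (4·6 - (-1)²) = 12 + 23 + 23 = 58,
  det = 4·(4·6 - (-1)²) - (-2)·((-2)·6 - (-1)·(1)) + (1)·((-2)·(-1) - 4·(1)) = 4·(23) - (-2)·(-11) + (1)·(-2) = 68.
  So p(λ) = λ³ - 14λ² + 58λ - 68.
Step 2 — look for an integer root (rational root theorem: any rational root is an integer divisor of 68). Testing λ = 2:
  p(2) = 8 - 56 + 116 - 68 = 0  ✓
  Dividing out (λ - 2): p(λ) = (λ - 2)(λ² - 12λ + 34).
Step 3 — remaining eigenvalues from the quadratic λ² - 12λ + 34 = 0:
  Δ = 12² - 4·34 = 144 - 136 = 8,  λ = (12 ± √8)/2 = (12 ± 2.8284)/2 ≈ 7.4142 or 4.5858.
  Sorted: λ_1 = 7.4142,  λ_2 = 4.5858,  λ_3 = 2  (check: sum = 14 = tr ✓).

Step 4 — unit eigenvector for λ_1 ≈ 7.4142: v spans the null space of (Sigma - λ_1 I), whose rows are
  r_1 = (-3.4142, -2, 1),  r_2 = (-2, -3.4142, -1),  r_3 = (1, -1, -1.4142).
  v is orthogonal to every row, so take v ∝ r_1 × r_2 = ((-2)·(-1) - (1)·(-3.4142), (1)·(-2) - (-3.4142)·(-1), (-3.4142)·(-3.4142) - (-2)·(-2)) ≈ (5.4142, -5.4142, 7.6569).
  Let u = (5.4142, -5.4142, 7.6569).
  ||u|| = √((5.4142)² + (-5.4142)² + (7.6569)²) = √(117.2548) ≈ 10.8284,  v_1 = u/||u|| ≈ (0.5, -0.5, 0.7071) (||v_1|| = 1).

λ_1 = 7.4142,  λ_2 = 4.5858,  λ_3 = 2;  v_1 ≈ (0.5, -0.5, 0.7071)


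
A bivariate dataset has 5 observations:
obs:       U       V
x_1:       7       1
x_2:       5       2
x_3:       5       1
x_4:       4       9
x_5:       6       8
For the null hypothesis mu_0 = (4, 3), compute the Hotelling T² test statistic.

Step 1 — sample mean vector:
  mean(U) = (7 + 5 + 5 + 4 + 6) / 5 = 27/5 = 5.4
  mean(V) = (1 + 2 + 1 + 9 + 8) / 5 = 21/5 = 4.2
  x̄ = (5.4, 4.2),  deviation x̄ - mu_0 = (5.4, 4.2) - (4, 3) = (1.4, 1.2).

Step 2 — sample covariance matrix, S[i,j] = (1/(n-1)) · Σ_k (x_{k,i} - mean_i) · (x_{k,j} - mean_j), divisor n-1 = 4:
  S[U,U] = ((1.6)·(1.6) + (-0.4)·(-0.4) + (-0.4)·(-0.4) + (-1.4)·(-1.4) + (0.6)·(0.6)) / 4 = 5.2/4 = 1.3
  S[U,V] = ((1.6)·(-3.2) + (-0.4)·(-2.2) + (-0.4)·(-3.2) + (-1.4)·(4.8) + (0.6)·(3.8)) / 4 = -7.4/4 = -1.85
  S[V,V] = ((-3.2)·(-3.2) + (-2.2)·(-2.2) + (-3.2)·(-3.2) + (4.8)·(4.8) + (3.8)·(3.8)) / 4 = 62.8/4 = 15.7
  S = [[1.3, -1.85],
 [-1.85, 15.7]].

Step 3 — invert S. det(S) = 1.3·15.7 - (-1.85)² = 16.9875.
  S^{-1} = (1/det) · [[d, -b], [-b, a]] = [[0.9242, 0.1089],
 [0.1089, 0.0765]].

Step 4 — quadratic form (x̄ - mu_0)^T · S^{-1} · (x̄ - mu_0):
  S^{-1} · (x̄ - mu_0) = (1.4246, 0.2443),
  (x̄ - mu_0)^T · [...] = (1.4)·(1.4246) + (1.2)·(0.2443) = 2.2876.

Step 5 — scale by n: T² = 5 · 2.2876 = 11.4378.

T² ≈ 11.4378


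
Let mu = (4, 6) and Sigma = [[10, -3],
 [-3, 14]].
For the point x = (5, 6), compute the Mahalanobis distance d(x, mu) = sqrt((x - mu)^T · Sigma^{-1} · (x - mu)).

Step 1 — centre the observation: (x - mu) = (1, 0).

Step 2 — invert Sigma. det(Sigma) = 10·14 - (-3)² = 131.
  Sigma^{-1} = (1/det) · [[d, -b], [-b, a]] = [[0.1069, 0.0229],
 [0.0229, 0.0763]].

Step 3 — form the quadratic (x - mu)^T · Sigma^{-1} · (x - mu):
  Sigma^{-1} · (x - mu) = (0.1069, 0.0229).
  (x - mu)^T · [Sigma^{-1} · (x - mu)] = (1)·(0.1069) + (0)·(0.0229) = 0.1069.

Step 4 — take square root: d = √(0.1069) ≈ 0.3269.

d(x, mu) = √(0.1069) ≈ 0.3269


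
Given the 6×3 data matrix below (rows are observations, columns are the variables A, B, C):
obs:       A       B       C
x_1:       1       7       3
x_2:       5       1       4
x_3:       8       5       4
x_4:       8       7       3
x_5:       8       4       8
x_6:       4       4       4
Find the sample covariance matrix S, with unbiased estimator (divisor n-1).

Step 1 — column means:
  mean(A) = (1 + 5 + 8 + 8 + 8 + 4) / 6 = 34/6 = 5.6667
  mean(B) = (7 + 1 + 5 + 7 + 4 + 4) / 6 = 28/6 = 4.6667
  mean(C) = (3 + 4 + 4 + 3 + 8 + 4) / 6 = 26/6 = 4.3333

Step 2 — sample covariance S[i,j] = (1/(n-1)) · Σ_k (x_{k,i} - mean_i) · (x_{k,j} - mean_j), with n-1 = 5.
  S[A,A] = ((-4.6667)·(-4.6667) + (-0.6667)·(-0.6667) + (2.3333)·(2.3333) + (2.3333)·(2.3333) + (2.3333)·(2.3333) + (-1.6667)·(-1.6667)) / 5 = 41.3333/5 = 8.2667
  S[A,B] = ((-4.6667)·(2.3333) + (-0.6667)·(-3.6667) + (2.3333)·(0.3333) + (2.3333)·(2.3333) + (2.3333)·(-0.6667) + (-1.6667)·(-0.6667)) / 5 = -2.6667/5 = -0.5333
  S[A,C] = ((-4.6667)·(-1.3333) + (-0.6667)·(-0.3333) + (2.3333)·(-0.3333) + (2.3333)·(-1.3333) + (2.3333)·(3.6667) + (-1.6667)·(-0.3333)) / 5 = 11.6667/5 = 2.3333
  S[B,B] = ((2.3333)·(2.3333) + (-3.6667)·(-3.6667) + (0.3333)·(0.3333) + (2.3333)·(2.3333) + (-0.6667)·(-0.6667) + (-0.6667)·(-0.6667)) / 5 = 25.3333/5 = 5.0667
  S[B,C] = ((2.3333)·(-1.3333) + (-3.6667)·(-0.3333) + (0.3333)·(-0.3333) + (2.3333)·(-1.3333) + (-0.6667)·(3.6667) + (-0.6667)·(-0.3333)) / 5 = -7.3333/5 = -1.4667
  S[C,C] = ((-1.3333)·(-1.3333) + (-0.3333)·(-0.3333) + (-0.3333)·(-0.3333) + (-1.3333)·(-1.3333) + (3.6667)·(3.6667) + (-0.3333)·(-0.3333)) / 5 = 17.3333/5 = 3.4667

S is symmetric (S[j,i] = S[i,j]). Assembling:

S = [[8.2667, -0.5333, 2.3333],
 [-0.5333, 5.0667, -1.4667],
 [2.3333, -1.4667, 3.4667]]


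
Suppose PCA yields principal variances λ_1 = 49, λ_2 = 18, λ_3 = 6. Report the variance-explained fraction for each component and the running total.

Step 1 — total variance = trace(Sigma) = Σ λ_i = 49 + 18 + 6 = 73.

Step 2 — fraction explained by component i = λ_i / Σ λ:
  PC1: 49/73 = 0.6712
  PC2: 18/73 = 0.2466
  PC3: 6/73 = 0.0822

Step 3 — cumulative fraction after k components = (λ_1 + ... + λ_k) / Σ λ:
  k = 1: 49/73 = 0.6712
  k = 2: (49 + 18)/73 = 67/73 = 0.9178
  k = 3: (49 + 18 + 6)/73 = 73/73 = 1

Summary (fraction, with percent):

explained: PC1 0.6712 (67.12%), PC2 0.2466 (24.66%), PC3 0.0822 (8.22%);  cumulative: 0.6712, 0.9178, 1


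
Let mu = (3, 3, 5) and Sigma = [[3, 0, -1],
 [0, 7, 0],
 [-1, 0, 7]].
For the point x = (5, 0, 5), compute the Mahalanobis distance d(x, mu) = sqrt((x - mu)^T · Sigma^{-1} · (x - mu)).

Step 1 — centre the observation: (x - mu) = (2, -3, 0).

Step 2 — invert Sigma (cofactor / det for 3×3, or solve directly):
  Sigma^{-1} = [[0.35, 0, 0.05],
 [0, 0.1429, 0],
 [0.05, 0, 0.15]].

Step 3 — form the quadratic (x - mu)^T · Sigma^{-1} · (x - mu):
  Sigma^{-1} · (x - mu) = (0.7, -0.4286, 0.1).
  (x - mu)^T · [Sigma^{-1} · (x - mu)] = (2)·(0.7) + (-3)·(-0.4286) + (0)·(0.1) = 2.6857.

Step 4 — take square root: d = √(2.6857) ≈ 1.6388.

d(x, mu) = √(2.6857) ≈ 1.6388


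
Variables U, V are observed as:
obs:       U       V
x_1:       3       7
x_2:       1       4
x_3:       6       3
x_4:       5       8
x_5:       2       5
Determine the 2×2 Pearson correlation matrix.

Step 1 — column means:
  mean(U) = (3 + 1 + 6 + 5 + 2) / 5 = 17/5 = 3.4
  mean(V) = (7 + 4 + 3 + 8 + 5) / 5 = 27/5 = 5.4

Step 2 — sample variances and covariances s[i,j] = (1/(n-1)) · Σ_k (x_{k,i} - mean_i) · (x_{k,j} - mean_j), with n-1 = 4:
  s[U,U] = ((-0.4)·(-0.4) + (-2.4)·(-2.4) + (2.6)·(2.6) + (1.6)·(1.6) + (-1.4)·(-1.4)) / 4 = 17.2/4 = 4.3
  s[U,V] = ((-0.4)·(1.6) + (-2.4)·(-1.4) + (2.6)·(-2.4) + (1.6)·(2.6) + (-1.4)·(-0.4)) / 4 = 1.2/4 = 0.3
  s[V,V] = ((1.6)·(1.6) + (-1.4)·(-1.4) + (-2.4)·(-2.4) + (2.6)·(2.6) + (-0.4)·(-0.4)) / 4 = 17.2/4 = 4.3
  Sample standard deviations s_i = √(s[i,i]):
  s(U) = √(4.3) = 2.0736
  s(V) = √(4.3) = 2.0736

Step 3 — r_{ij} = s_{ij} / (s_i · s_j):
  r[U,U] = 1 (diagonal).
  r[U,V] = 0.3 / (2.0736 · 2.0736) = 0.3 / 4.3 = 0.0698
  r[V,V] = 1 (diagonal).

R is symmetric with unit diagonal. Assembling:

R = [[1, 0.0698],
 [0.0698, 1]]


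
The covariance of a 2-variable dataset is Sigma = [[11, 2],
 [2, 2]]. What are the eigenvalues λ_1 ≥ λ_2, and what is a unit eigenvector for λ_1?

Step 1 — characteristic polynomial of 2×2 Sigma:
  det(Sigma - λI) = λ² - trace · λ + det = 0.
  trace = 11 + 2 = 13, det = 11·2 - (2)² = 18.
Step 2 — discriminant:
  Δ = trace² - 4·det = 169 - 72 = 97.
Step 3 — eigenvalues:
  λ = (trace ± √Δ)/2 = (13 ± 9.8489)/2,
  λ_1 = 11.4244,  λ_2 = 1.5756.

Step 4 — unit eigenvector for λ_1: solve (Sigma - λ_1 I)v = 0. First row:
  (11 - 11.4244)·v_x + (2)·v_y = 0, i.e. (-0.4244)·v_x + (2)·v_y = 0,
  so v ∝ (b, λ_1 - a) = (2, 0.4244) = u.
  ||u|| = √((2)² + (0.4244)²) = √(4.1801) ≈ 2.0445,
  v_1 = u/||u|| ≈ (0.9782, 0.2076) (||v_1|| = 1).

λ_1 = 11.4244,  λ_2 = 1.5756;  v_1 ≈ (0.9782, 0.2076)


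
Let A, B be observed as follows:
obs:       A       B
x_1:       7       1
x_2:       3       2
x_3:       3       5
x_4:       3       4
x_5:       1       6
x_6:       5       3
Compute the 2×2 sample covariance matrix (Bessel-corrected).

Step 1 — column means:
  mean(A) = (7 + 3 + 3 + 3 + 1 + 5) / 6 = 22/6 = 3.6667
  mean(B) = (1 + 2 + 5 + 4 + 6 + 3) / 6 = 21/6 = 3.5

Step 2 — sample covariance S[i,j] = (1/(n-1)) · Σ_k (x_{k,i} - mean_i) · (x_{k,j} - mean_j), with n-1 = 5.
  S[A,A] = ((3.3333)·(3.3333) + (-0.6667)·(-0.6667) + (-0.6667)·(-0.6667) + (-0.6667)·(-0.6667) + (-2.6667)·(-2.6667) + (1.3333)·(1.3333)) / 5 = 21.3333/5 = 4.2667
  S[A,B] = ((3.3333)·(-2.5) + (-0.6667)·(-1.5) + (-0.6667)·(1.5) + (-0.6667)·(0.5) + (-2.6667)·(2.5) + (1.3333)·(-0.5)) / 5 = -16/5 = -3.2
  S[B,B] = ((-2.5)·(-2.5) + (-1.5)·(-1.5) + (1.5)·(1.5) + (0.5)·(0.5) + (2.5)·(2.5) + (-0.5)·(-0.5)) / 5 = 17.5/5 = 3.5

S is symmetric (S[j,i] = S[i,j]). Assembling:

S = [[4.2667, -3.2],
 [-3.2, 3.5]]


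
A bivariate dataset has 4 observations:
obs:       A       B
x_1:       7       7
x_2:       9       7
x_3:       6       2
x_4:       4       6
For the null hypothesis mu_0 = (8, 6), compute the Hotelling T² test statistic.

Step 1 — sample mean vector:
  mean(A) = (7 + 9 + 6 + 4) / 4 = 26/4 = 6.5
  mean(B) = (7 + 7 + 2 + 6) / 4 = 22/4 = 5.5
  x̄ = (6.5, 5.5),  deviation x̄ - mu_0 = (6.5, 5.5) - (8, 6) = (-1.5, -0.5).

Step 2 — sample covariance matrix, S[i,j] = (1/(n-1)) · Σ_k (x_{k,i} - mean_i) · (x_{k,j} - mean_j), divisor n-1 = 3:
  S[A,A] = ((0.5)·(0.5) + (2.5)·(2.5) + (-0.5)·(-0.5) + (-2.5)·(-2.5)) / 3 = 13/3 = 4.3333
  S[A,B] = ((0.5)·(1.5) + (2.5)·(1.5) + (-0.5)·(-3.5) + (-2.5)·(0.5)) / 3 = 5/3 = 1.6667
  S[B,B] = ((1.5)·(1.5) + (1.5)·(1.5) + (-3.5)·(-3.5) + (0.5)·(0.5)) / 3 = 17/3 = 5.6667
  S = [[4.3333, 1.6667],
 [1.6667, 5.6667]].

Step 3 — invert S. det(S) = 4.3333·5.6667 - (1.6667)² = 21.7778.
  S^{-1} = (1/det) · [[d, -b], [-b, a]] = [[0.2602, -0.0765],
 [-0.0765, 0.199]].

Step 4 — quadratic form (x̄ - mu_0)^T · S^{-1} · (x̄ - mu_0):
  S^{-1} · (x̄ - mu_0) = (-0.352, 0.0153),
  (x̄ - mu_0)^T · [...] = (-1.5)·(-0.352) + (-0.5)·(0.0153) = 0.5204.

Step 5 — scale by n: T² = 4 · 0.5204 = 2.0816.

T² ≈ 2.0816


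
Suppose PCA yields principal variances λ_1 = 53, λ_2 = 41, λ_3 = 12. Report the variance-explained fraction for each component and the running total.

Step 1 — total variance = trace(Sigma) = Σ λ_i = 53 + 41 + 12 = 106.

Step 2 — fraction explained by component i = λ_i / Σ λ:
  PC1: 53/106 = 0.5
  PC2: 41/106 = 0.3868
  PC3: 12/106 = 0.1132

Step 3 — cumulative fraction after k components = (λ_1 + ... + λ_k) / Σ λ:
  k = 1: 53/106 = 0.5
  k = 2: (53 + 41)/106 = 94/106 = 0.8868
  k = 3: (53 + 41 + 12)/106 = 106/106 = 1

Summary (fraction, with percent):

explained: PC1 0.5 (50%), PC2 0.3868 (38.68%), PC3 0.1132 (11.32%);  cumulative: 0.5, 0.8868, 1


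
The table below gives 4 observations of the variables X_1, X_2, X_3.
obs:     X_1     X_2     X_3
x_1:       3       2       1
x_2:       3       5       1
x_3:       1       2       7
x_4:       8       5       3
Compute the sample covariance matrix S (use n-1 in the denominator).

Step 1 — column means:
  mean(X_1) = (3 + 3 + 1 + 8) / 4 = 15/4 = 3.75
  mean(X_2) = (2 + 5 + 2 + 5) / 4 = 14/4 = 3.5
  mean(X_3) = (1 + 1 + 7 + 3) / 4 = 12/4 = 3

Step 2 — sample covariance S[i,j] = (1/(n-1)) · Σ_k (x_{k,i} - mean_i) · (x_{k,j} - mean_j), with n-1 = 3.
  S[X_1,X_1] = ((-0.75)·(-0.75) + (-0.75)·(-0.75) + (-2.75)·(-2.75) + (4.25)·(4.25)) / 3 = 26.75/3 = 8.9167
  S[X_1,X_2] = ((-0.75)·(-1.5) + (-0.75)·(1.5) + (-2.75)·(-1.5) + (4.25)·(1.5)) / 3 = 10.5/3 = 3.5
  S[X_1,X_3] = ((-0.75)·(-2) + (-0.75)·(-2) + (-2.75)·(4) + (4.25)·(0)) / 3 = -8/3 = -2.6667
  S[X_2,X_2] = ((-1.5)·(-1.5) + (1.5)·(1.5) + (-1.5)·(-1.5) + (1.5)·(1.5)) / 3 = 9/3 = 3
  S[X_2,X_3] = ((-1.5)·(-2) + (1.5)·(-2) + (-1.5)·(4) + (1.5)·(0)) / 3 = -6/3 = -2
  S[X_3,X_3] = ((-2)·(-2) + (-2)·(-2) + (4)·(4) + (0)·(0)) / 3 = 24/3 = 8

S is symmetric (S[j,i] = S[i,j]). Assembling:

S = [[8.9167, 3.5, -2.6667],
 [3.5, 3, -2],
 [-2.6667, -2, 8]]


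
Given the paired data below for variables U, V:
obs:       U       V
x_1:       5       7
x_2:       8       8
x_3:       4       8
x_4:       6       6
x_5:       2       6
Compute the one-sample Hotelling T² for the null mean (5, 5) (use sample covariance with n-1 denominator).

Step 1 — sample mean vector:
  mean(U) = (5 + 8 + 4 + 6 + 2) / 5 = 25/5 = 5
  mean(V) = (7 + 8 + 8 + 6 + 6) / 5 = 35/5 = 7
  x̄ = (5, 7),  deviation x̄ - mu_0 = (5, 7) - (5, 5) = (0, 2).

Step 2 — sample covariance matrix, S[i,j] = (1/(n-1)) · Σ_k (x_{k,i} - mean_i) · (x_{k,j} - mean_j), divisor n-1 = 4:
  S[U,U] = ((0)·(0) + (3)·(3) + (-1)·(-1) + (1)·(1) + (-3)·(-3)) / 4 = 20/4 = 5
  S[U,V] = ((0)·(0) + (3)·(1) + (-1)·(1) + (1)·(-1) + (-3)·(-1)) / 4 = 4/4 = 1
  S[V,V] = ((0)·(0) + (1)·(1) + (1)·(1) + (-1)·(-1) + (-1)·(-1)) / 4 = 4/4 = 1
  S = [[5, 1],
 [1, 1]].

Step 3 — invert S. det(S) = 5·1 - (1)² = 4.
  S^{-1} = (1/det) · [[d, -b], [-b, a]] = [[0.25, -0.25],
 [-0.25, 1.25]].

Step 4 — quadratic form (x̄ - mu_0)^T · S^{-1} · (x̄ - mu_0):
  S^{-1} · (x̄ - mu_0) = (-0.5, 2.5),
  (x̄ - mu_0)^T · [...] = (0)·(-0.5) + (2)·(2.5) = 5.

Step 5 — scale by n: T² = 5 · 5 = 25.

T² ≈ 25


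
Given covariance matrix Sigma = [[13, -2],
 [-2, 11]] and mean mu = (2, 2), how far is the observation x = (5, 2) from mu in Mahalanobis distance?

Step 1 — centre the observation: (x - mu) = (3, 0).

Step 2 — invert Sigma. det(Sigma) = 13·11 - (-2)² = 139.
  Sigma^{-1} = (1/det) · [[d, -b], [-b, a]] = [[0.0791, 0.0144],
 [0.0144, 0.0935]].

Step 3 — form the quadratic (x - mu)^T · Sigma^{-1} · (x - mu):
  Sigma^{-1} · (x - mu) = (0.2374, 0.0432).
  (x - mu)^T · [Sigma^{-1} · (x - mu)] = (3)·(0.2374) + (0)·(0.0432) = 0.7122.

Step 4 — take square root: d = √(0.7122) ≈ 0.8439.

d(x, mu) = √(0.7122) ≈ 0.8439


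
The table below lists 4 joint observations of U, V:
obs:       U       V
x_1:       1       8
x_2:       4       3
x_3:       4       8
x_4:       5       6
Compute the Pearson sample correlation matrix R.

Step 1 — column means:
  mean(U) = (1 + 4 + 4 + 5) / 4 = 14/4 = 3.5
  mean(V) = (8 + 3 + 8 + 6) / 4 = 25/4 = 6.25

Step 2 — sample variances and covariances s[i,j] = (1/(n-1)) · Σ_k (x_{k,i} - mean_i) · (x_{k,j} - mean_j), with n-1 = 3:
  s[U,U] = ((-2.5)·(-2.5) + (0.5)·(0.5) + (0.5)·(0.5) + (1.5)·(1.5)) / 3 = 9/3 = 3
  s[U,V] = ((-2.5)·(1.75) + (0.5)·(-3.25) + (0.5)·(1.75) + (1.5)·(-0.25)) / 3 = -5.5/3 = -1.8333
  s[V,V] = ((1.75)·(1.75) + (-3.25)·(-3.25) + (1.75)·(1.75) + (-0.25)·(-0.25)) / 3 = 16.75/3 = 5.5833
  Sample standard deviations s_i = √(s[i,i]):
  s(U) = √(3) = 1.7321
  s(V) = √(5.5833) = 2.3629

Step 3 — r_{ij} = s_{ij} / (s_i · s_j):
  r[U,U] = 1 (diagonal).
  r[U,V] = -1.8333 / (1.7321 · 2.3629) = -1.8333 / 4.0927 = -0.448
  r[V,V] = 1 (diagonal).

R is symmetric with unit diagonal. Assembling:

R = [[1, -0.448],
 [-0.448, 1]]


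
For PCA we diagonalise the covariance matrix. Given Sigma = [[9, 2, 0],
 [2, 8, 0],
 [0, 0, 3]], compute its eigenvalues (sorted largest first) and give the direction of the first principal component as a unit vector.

Step 1 — characteristic polynomial p(λ) = det(λI - Sigma) = λ³ - tr·λ² + c_1·λ - det, where tr = trace, c_1 = sum of the principal 2×2 minors, det = det(Sigma):
  tr = 9 + 8 + 3 = 20,
  c_1 = (9·8 - (2)²) + (9·3 - (0)²) + (8·3 - (0)²) = 68 + 27 + 24 = 119,
  det = 9·(8·3 - (0)²) - (2)·((2)·3 - (0)·(0)) + (0)·((2)·(0) - 8·(0)) = 9·(24) - (2)·(6) + (0)·(0) = 204.
  So p(λ) = λ³ - 20λ² + 119λ - 204.
Step 2 — look for an integer root (rational root theorem: any rational root is an integer divisor of 204). Testing λ = 3:
  p(3) = 27 - 180 + 357 - 204 = 0  ✓
  Dividing out (λ - 3): p(λ) = (λ - 3)(λ² - 17λ + 68).
Step 3 — remaining eigenvalues from the quadratic λ² - 17λ + 68 = 0:
  Δ = 17² - 4·68 = 289 - 272 = 17,  λ = (17 ± √17)/2 = (17 ± 4.1231)/2 ≈ 10.5616 or 6.4384.
  Sorted: λ_1 = 10.5616,  λ_2 = 6.4384,  λ_3 = 3  (check: sum = 20 = tr ✓).

Step 4 — unit eigenvector for λ_1 ≈ 10.5616: v spans the null space of (Sigma - λ_1 I), whose rows are
  r_1 = (-1.5616, 2, 0),  r_2 = (2, -2.5616, 0),  r_3 = (0, 0, -7.5616).
  v is orthogonal to every row, so take v ∝ r_1 × r_3 = ((2)·(-7.5616) - (0)·(0), (0)·(0) - (-1.5616)·(-7.5616), (-1.5616)·(0) - (2)·(0)) ≈ (-15.1231, -11.8078, 0).
  Rescale (multiply by -1 so the first nonzero entry is positive): u = (15.1231, 11.8078, 0).
  ||u|| = √((15.1231)² + (11.8078)² + (0)²) = √(368.1316) ≈ 19.1868,  v_1 = u/||u|| ≈ (0.7882, 0.6154, 0) (||v_1|| = 1).

λ_1 = 10.5616,  λ_2 = 6.4384,  λ_3 = 3;  v_1 ≈ (0.7882, 0.6154, 0)


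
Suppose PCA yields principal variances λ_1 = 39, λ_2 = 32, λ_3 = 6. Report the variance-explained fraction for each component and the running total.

Step 1 — total variance = trace(Sigma) = Σ λ_i = 39 + 32 + 6 = 77.

Step 2 — fraction explained by component i = λ_i / Σ λ:
  PC1: 39/77 = 0.5065
  PC2: 32/77 = 0.4156
  PC3: 6/77 = 0.0779

Step 3 — cumulative fraction after k components = (λ_1 + ... + λ_k) / Σ λ:
  k = 1: 39/77 = 0.5065
  k = 2: (39 + 32)/77 = 71/77 = 0.9221
  k = 3: (39 + 32 + 6)/77 = 77/77 = 1

Summary (fraction, with percent):

explained: PC1 0.5065 (50.65%), PC2 0.4156 (41.56%), PC3 0.0779 (7.79%);  cumulative: 0.5065, 0.9221, 1


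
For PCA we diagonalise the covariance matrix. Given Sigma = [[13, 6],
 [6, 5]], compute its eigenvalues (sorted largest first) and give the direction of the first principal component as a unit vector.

Step 1 — characteristic polynomial of 2×2 Sigma:
  det(Sigma - λI) = λ² - trace · λ + det = 0.
  trace = 13 + 5 = 18, det = 13·5 - (6)² = 29.
Step 2 — discriminant:
  Δ = trace² - 4·det = 324 - 116 = 208.
Step 3 — eigenvalues:
  λ = (trace ± √Δ)/2 = (18 ± 14.4222)/2,
  λ_1 = 16.2111,  λ_2 = 1.7889.

Step 4 — unit eigenvector for λ_1: solve (Sigma - λ_1 I)v = 0. First row:
  (13 - 16.2111)·v_x + (6)·v_y = 0, i.e. (-3.2111)·v_x + (6)·v_y = 0,
  so v ∝ (b, λ_1 - a) = (6, 3.2111) = u.
  ||u|| = √((6)² + (3.2111)²) = √(46.3112) ≈ 6.8052,
  v_1 = u/||u|| ≈ (0.8817, 0.4719) (||v_1|| = 1).

λ_1 = 16.2111,  λ_2 = 1.7889;  v_1 ≈ (0.8817, 0.4719)


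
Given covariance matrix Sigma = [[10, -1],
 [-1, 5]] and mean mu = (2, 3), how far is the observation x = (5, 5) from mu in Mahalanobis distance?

Step 1 — centre the observation: (x - mu) = (3, 2).

Step 2 — invert Sigma. det(Sigma) = 10·5 - (-1)² = 49.
  Sigma^{-1} = (1/det) · [[d, -b], [-b, a]] = [[0.102, 0.0204],
 [0.0204, 0.2041]].

Step 3 — form the quadratic (x - mu)^T · Sigma^{-1} · (x - mu):
  Sigma^{-1} · (x - mu) = (0.3469, 0.4694).
  (x - mu)^T · [Sigma^{-1} · (x - mu)] = (3)·(0.3469) + (2)·(0.4694) = 1.9796.

Step 4 — take square root: d = √(1.9796) ≈ 1.407.

d(x, mu) = √(1.9796) ≈ 1.407


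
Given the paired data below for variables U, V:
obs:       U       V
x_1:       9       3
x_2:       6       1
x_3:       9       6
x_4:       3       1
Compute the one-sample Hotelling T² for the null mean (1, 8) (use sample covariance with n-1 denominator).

Step 1 — sample mean vector:
  mean(U) = (9 + 6 + 9 + 3) / 4 = 27/4 = 6.75
  mean(V) = (3 + 1 + 6 + 1) / 4 = 11/4 = 2.75
  x̄ = (6.75, 2.75),  deviation x̄ - mu_0 = (6.75, 2.75) - (1, 8) = (5.75, -5.25).

Step 2 — sample covariance matrix, S[i,j] = (1/(n-1)) · Σ_k (x_{k,i} - mean_i) · (x_{k,j} - mean_j), divisor n-1 = 3:
  S[U,U] = ((2.25)·(2.25) + (-0.75)·(-0.75) + (2.25)·(2.25) + (-3.75)·(-3.75)) / 3 = 24.75/3 = 8.25
  S[U,V] = ((2.25)·(0.25) + (-0.75)·(-1.75) + (2.25)·(3.25) + (-3.75)·(-1.75)) / 3 = 15.75/3 = 5.25
  S[V,V] = ((0.25)·(0.25) + (-1.75)·(-1.75) + (3.25)·(3.25) + (-1.75)·(-1.75)) / 3 = 16.75/3 = 5.5833
  S = [[8.25, 5.25],
 [5.25, 5.5833]].

Step 3 — invert S. det(S) = 8.25·5.5833 - (5.25)² = 18.5.
  S^{-1} = (1/det) · [[d, -b], [-b, a]] = [[0.3018, -0.2838],
 [-0.2838, 0.4459]].

Step 4 — quadratic form (x̄ - mu_0)^T · S^{-1} · (x̄ - mu_0):
  S^{-1} · (x̄ - mu_0) = (3.2252, -3.973),
  (x̄ - mu_0)^T · [...] = (5.75)·(3.2252) + (-5.25)·(-3.973) = 39.4032.

Step 5 — scale by n: T² = 4 · 39.4032 = 157.6126.

T² ≈ 157.6126


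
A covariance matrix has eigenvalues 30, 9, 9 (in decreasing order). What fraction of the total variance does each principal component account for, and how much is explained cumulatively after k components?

Step 1 — total variance = trace(Sigma) = Σ λ_i = 30 + 9 + 9 = 48.

Step 2 — fraction explained by component i = λ_i / Σ λ:
  PC1: 30/48 = 0.625
  PC2: 9/48 = 0.1875
  PC3: 9/48 = 0.1875

Step 3 — cumulative fraction after k components = (λ_1 + ... + λ_k) / Σ λ:
  k = 1: 30/48 = 0.625
  k = 2: (30 + 9)/48 = 39/48 = 0.8125
  k = 3: (30 + 9 + 9)/48 = 48/48 = 1

Summary (fraction, with percent):

explained: PC1 0.625 (62.5%), PC2 0.1875 (18.75%), PC3 0.1875 (18.75%);  cumulative: 0.625, 0.8125, 1


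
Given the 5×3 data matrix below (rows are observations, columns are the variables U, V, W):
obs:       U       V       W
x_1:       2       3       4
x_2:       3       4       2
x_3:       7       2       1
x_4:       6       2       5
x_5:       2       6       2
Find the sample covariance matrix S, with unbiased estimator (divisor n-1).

Step 1 — column means:
  mean(U) = (2 + 3 + 7 + 6 + 2) / 5 = 20/5 = 4
  mean(V) = (3 + 4 + 2 + 2 + 6) / 5 = 17/5 = 3.4
  mean(W) = (4 + 2 + 1 + 5 + 2) / 5 = 14/5 = 2.8

Step 2 — sample covariance S[i,j] = (1/(n-1)) · Σ_k (x_{k,i} - mean_i) · (x_{k,j} - mean_j), with n-1 = 4.
  S[U,U] = ((-2)·(-2) + (-1)·(-1) + (3)·(3) + (2)·(2) + (-2)·(-2)) / 4 = 22/4 = 5.5
  S[U,V] = ((-2)·(-0.4) + (-1)·(0.6) + (3)·(-1.4) + (2)·(-1.4) + (-2)·(2.6)) / 4 = -12/4 = -3
  S[U,W] = ((-2)·(1.2) + (-1)·(-0.8) + (3)·(-1.8) + (2)·(2.2) + (-2)·(-0.8)) / 4 = -1/4 = -0.25
  S[V,V] = ((-0.4)·(-0.4) + (0.6)·(0.6) + (-1.4)·(-1.4) + (-1.4)·(-1.4) + (2.6)·(2.6)) / 4 = 11.2/4 = 2.8
  S[V,W] = ((-0.4)·(1.2) + (0.6)·(-0.8) + (-1.4)·(-1.8) + (-1.4)·(2.2) + (2.6)·(-0.8)) / 4 = -3.6/4 = -0.9
  S[W,W] = ((1.2)·(1.2) + (-0.8)·(-0.8) + (-1.8)·(-1.8) + (2.2)·(2.2) + (-0.8)·(-0.8)) / 4 = 10.8/4 = 2.7

S is symmetric (S[j,i] = S[i,j]). Assembling:

S = [[5.5, -3, -0.25],
 [-3, 2.8, -0.9],
 [-0.25, -0.9, 2.7]]


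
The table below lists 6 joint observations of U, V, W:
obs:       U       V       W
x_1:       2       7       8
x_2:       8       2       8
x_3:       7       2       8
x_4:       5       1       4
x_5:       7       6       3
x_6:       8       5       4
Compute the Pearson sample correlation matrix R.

Step 1 — column means:
  mean(U) = (2 + 8 + 7 + 5 + 7 + 8) / 6 = 37/6 = 6.1667
  mean(V) = (7 + 2 + 2 + 1 + 6 + 5) / 6 = 23/6 = 3.8333
  mean(W) = (8 + 8 + 8 + 4 + 3 + 4) / 6 = 35/6 = 5.8333

Step 2 — sample variances and covariances s[i,j] = (1/(n-1)) · Σ_k (x_{k,i} - mean_i) · (x_{k,j} - mean_j), with n-1 = 5:
  s[U,U] = ((-4.1667)·(-4.1667) + (1.8333)·(1.8333) + (0.8333)·(0.8333) + (-1.1667)·(-1.1667) + (0.8333)·(0.8333) + (1.8333)·(1.8333)) / 5 = 26.8333/5 = 5.3667
  s[U,V] = ((-4.1667)·(3.1667) + (1.8333)·(-1.8333) + (0.8333)·(-1.8333) + (-1.1667)·(-2.8333) + (0.8333)·(2.1667) + (1.8333)·(1.1667)) / 5 = -10.8333/5 = -2.1667
  s[U,W] = ((-4.1667)·(2.1667) + (1.8333)·(2.1667) + (0.8333)·(2.1667) + (-1.1667)·(-1.8333) + (0.8333)·(-2.8333) + (1.8333)·(-1.8333)) / 5 = -6.8333/5 = -1.3667
  s[V,V] = ((3.1667)·(3.1667) + (-1.8333)·(-1.8333) + (-1.8333)·(-1.8333) + (-2.8333)·(-2.8333) + (2.1667)·(2.1667) + (1.1667)·(1.1667)) / 5 = 30.8333/5 = 6.1667
  s[V,W] = ((3.1667)·(2.1667) + (-1.8333)·(2.1667) + (-1.8333)·(2.1667) + (-2.8333)·(-1.8333) + (2.1667)·(-2.8333) + (1.1667)·(-1.8333)) / 5 = -4.1667/5 = -0.8333
  s[W,W] = ((2.1667)·(2.1667) + (2.1667)·(2.1667) + (2.1667)·(2.1667) + (-1.8333)·(-1.8333) + (-2.8333)·(-2.8333) + (-1.8333)·(-1.8333)) / 5 = 28.8333/5 = 5.7667
  Sample standard deviations s_i = √(s[i,i]):
  s(U) = √(5.3667) = 2.3166
  s(V) = √(6.1667) = 2.4833
  s(W) = √(5.7667) = 2.4014

Step 3 — r_{ij} = s_{ij} / (s_i · s_j):
  r[U,U] = 1 (diagonal).
  r[U,V] = -2.1667 / (2.3166 · 2.4833) = -2.1667 / 5.7528 = -0.3766
  r[U,W] = -1.3667 / (2.3166 · 2.4014) = -1.3667 / 5.5631 = -0.2457
  r[V,V] = 1 (diagonal).
  r[V,W] = -0.8333 / (2.4833 · 2.4014) = -0.8333 / 5.9633 = -0.1397
  r[W,W] = 1 (diagonal).

R is symmetric with unit diagonal. Assembling:

R = [[1, -0.3766, -0.2457],
 [-0.3766, 1, -0.1397],
 [-0.2457, -0.1397, 1]]


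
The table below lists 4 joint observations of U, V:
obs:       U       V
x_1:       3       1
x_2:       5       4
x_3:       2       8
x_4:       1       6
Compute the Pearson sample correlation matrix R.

Step 1 — column means:
  mean(U) = (3 + 5 + 2 + 1) / 4 = 11/4 = 2.75
  mean(V) = (1 + 4 + 8 + 6) / 4 = 19/4 = 4.75

Step 2 — sample variances and covariances s[i,j] = (1/(n-1)) · Σ_k (x_{k,i} - mean_i) · (x_{k,j} - mean_j), with n-1 = 3:
  s[U,U] = ((0.25)·(0.25) + (2.25)·(2.25) + (-0.75)·(-0.75) + (-1.75)·(-1.75)) / 3 = 8.75/3 = 2.9167
  s[U,V] = ((0.25)·(-3.75) + (2.25)·(-0.75) + (-0.75)·(3.25) + (-1.75)·(1.25)) / 3 = -7.25/3 = -2.4167
  s[V,V] = ((-3.75)·(-3.75) + (-0.75)·(-0.75) + (3.25)·(3.25) + (1.25)·(1.25)) / 3 = 26.75/3 = 8.9167
  Sample standard deviations s_i = √(s[i,i]):
  s(U) = √(2.9167) = 1.7078
  s(V) = √(8.9167) = 2.9861

Step 3 — r_{ij} = s_{ij} / (s_i · s_j):
  r[U,U] = 1 (diagonal).
  r[U,V] = -2.4167 / (1.7078 · 2.9861) = -2.4167 / 5.0997 = -0.4739
  r[V,V] = 1 (diagonal).

R is symmetric with unit diagonal. Assembling:

R = [[1, -0.4739],
 [-0.4739, 1]]


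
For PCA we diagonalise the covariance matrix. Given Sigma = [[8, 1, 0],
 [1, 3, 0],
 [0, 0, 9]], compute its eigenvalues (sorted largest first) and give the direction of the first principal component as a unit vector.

Step 1 — characteristic polynomial p(λ) = det(λI - Sigma) = λ³ - tr·λ² + c_1·λ - det, where tr = trace, c_1 = sum of the principal 2×2 minors, det = det(Sigma):
  tr = 8 + 3 + 9 = 20,
  c_1 = (8·3 - (1)²) + (8·9 - (0)²) + (3·9 - (0)²) = 23 + 72 + 27 = 122,
  det = 8·(3·9 - (0)²) - (1)·((1)·9 - (0)·(0)) + (0)·((1)·(0) - 3·(0)) = 8·(27) - (1)·(9) + (0)·(0) = 207.
  So p(λ) = λ³ - 20λ² + 122λ - 207.
Step 2 — look for an integer root (rational root theorem: any rational root is an integer divisor of 207). Testing λ = 9:
  p(9) = 729 - 1620 + 1098 - 207 = 0  ✓
  Dividing out (λ - 9): p(λ) = (λ - 9)(λ² - 11λ + 23).
Step 3 — remaining eigenvalues from the quadratic λ² - 11λ + 23 = 0:
  Δ = 11² - 4·23 = 121 - 92 = 29,  λ = (11 ± √29)/2 = (11 ± 5.3852)/2 ≈ 8.1926 or 2.8074.
  Sorted: λ_1 = 9,  λ_2 = 8.1926,  λ_3 = 2.8074  (check: sum = 20 = tr ✓).

Step 4 — unit eigenvector for λ_1 = 9: v spans the null space of (Sigma - λ_1 I), whose rows are
  r_1 = (-1, 1, 0),  r_2 = (1, -6, 0),  r_3 = (0, 0, 0).
  v is orthogonal to every row, so take v ∝ r_1 × r_2 = ((1)·(0) - (0)·(-6), (0)·(1) - (-1)·(0), (-1)·(-6) - (1)·(1)) = (0, 0, 5).
  Rescale (divide by 5): u = (0, 0, 1).
  ||u|| = √((0)² + (0)² + (1)²) = √(1) = 1,  v_1 = u/||u|| ≈ (0, 0, 1) (||v_1|| = 1).

λ_1 = 9,  λ_2 = 8.1926,  λ_3 = 2.8074;  v_1 ≈ (0, 0, 1)


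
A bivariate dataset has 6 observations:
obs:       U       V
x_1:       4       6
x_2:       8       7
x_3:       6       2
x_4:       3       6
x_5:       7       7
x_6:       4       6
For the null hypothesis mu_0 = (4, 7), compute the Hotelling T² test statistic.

Step 1 — sample mean vector:
  mean(U) = (4 + 8 + 6 + 3 + 7 + 4) / 6 = 32/6 = 5.3333
  mean(V) = (6 + 7 + 2 + 6 + 7 + 6) / 6 = 34/6 = 5.6667
  x̄ = (5.3333, 5.6667),  deviation x̄ - mu_0 = (5.3333, 5.6667) - (4, 7) = (1.3333, -1.3333).

Step 2 — sample covariance matrix, S[i,j] = (1/(n-1)) · Σ_k (x_{k,i} - mean_i) · (x_{k,j} - mean_j), divisor n-1 = 5:
  S[U,U] = ((-1.3333)·(-1.3333) + (2.6667)·(2.6667) + (0.6667)·(0.6667) + (-2.3333)·(-2.3333) + (1.6667)·(1.6667) + (-1.3333)·(-1.3333)) / 5 = 19.3333/5 = 3.8667
  S[U,V] = ((-1.3333)·(0.3333) + (2.6667)·(1.3333) + (0.6667)·(-3.6667) + (-2.3333)·(0.3333) + (1.6667)·(1.3333) + (-1.3333)·(0.3333)) / 5 = 1.6667/5 = 0.3333
  S[V,V] = ((0.3333)·(0.3333) + (1.3333)·(1.3333) + (-3.6667)·(-3.6667) + (0.3333)·(0.3333) + (1.3333)·(1.3333) + (0.3333)·(0.3333)) / 5 = 17.3333/5 = 3.4667
  S = [[3.8667, 0.3333],
 [0.3333, 3.4667]].

Step 3 — invert S. det(S) = 3.8667·3.4667 - (0.3333)² = 13.2933.
  S^{-1} = (1/det) · [[d, -b], [-b, a]] = [[0.2608, -0.0251],
 [-0.0251, 0.2909]].

Step 4 — quadratic form (x̄ - mu_0)^T · S^{-1} · (x̄ - mu_0):
  S^{-1} · (x̄ - mu_0) = (0.3811, -0.4213),
  (x̄ - mu_0)^T · [...] = (1.3333)·(0.3811) + (-1.3333)·(-0.4213) = 1.0699.

Step 5 — scale by n: T² = 6 · 1.0699 = 6.4193.

T² ≈ 6.4193


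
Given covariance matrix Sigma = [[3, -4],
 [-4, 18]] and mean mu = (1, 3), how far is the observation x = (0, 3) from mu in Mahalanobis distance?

Step 1 — centre the observation: (x - mu) = (-1, 0).

Step 2 — invert Sigma. det(Sigma) = 3·18 - (-4)² = 38.
  Sigma^{-1} = (1/det) · [[d, -b], [-b, a]] = [[0.4737, 0.1053],
 [0.1053, 0.0789]].

Step 3 — form the quadratic (x - mu)^T · Sigma^{-1} · (x - mu):
  Sigma^{-1} · (x - mu) = (-0.4737, -0.1053).
  (x - mu)^T · [Sigma^{-1} · (x - mu)] = (-1)·(-0.4737) + (0)·(-0.1053) = 0.4737.

Step 4 — take square root: d = √(0.4737) ≈ 0.6882.

d(x, mu) = √(0.4737) ≈ 0.6882


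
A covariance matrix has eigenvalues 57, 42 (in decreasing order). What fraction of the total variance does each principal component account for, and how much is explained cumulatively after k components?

Step 1 — total variance = trace(Sigma) = Σ λ_i = 57 + 42 = 99.

Step 2 — fraction explained by component i = λ_i / Σ λ:
  PC1: 57/99 = 0.5758
  PC2: 42/99 = 0.4242

Step 3 — cumulative fraction after k components = (λ_1 + ... + λ_k) / Σ λ:
  k = 1: 57/99 = 0.5758
  k = 2: (57 + 42)/99 = 99/99 = 1

Summary (fraction, with percent):

explained: PC1 0.5758 (57.58%), PC2 0.4242 (42.42%);  cumulative: 0.5758, 1


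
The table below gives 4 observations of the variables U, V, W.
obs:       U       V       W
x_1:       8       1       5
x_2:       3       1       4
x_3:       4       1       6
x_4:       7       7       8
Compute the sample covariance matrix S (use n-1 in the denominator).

Step 1 — column means:
  mean(U) = (8 + 3 + 4 + 7) / 4 = 22/4 = 5.5
  mean(V) = (1 + 1 + 1 + 7) / 4 = 10/4 = 2.5
  mean(W) = (5 + 4 + 6 + 8) / 4 = 23/4 = 5.75

Step 2 — sample covariance S[i,j] = (1/(n-1)) · Σ_k (x_{k,i} - mean_i) · (x_{k,j} - mean_j), with n-1 = 3.
  S[U,U] = ((2.5)·(2.5) + (-2.5)·(-2.5) + (-1.5)·(-1.5) + (1.5)·(1.5)) / 3 = 17/3 = 5.6667
  S[U,V] = ((2.5)·(-1.5) + (-2.5)·(-1.5) + (-1.5)·(-1.5) + (1.5)·(4.5)) / 3 = 9/3 = 3
  S[U,W] = ((2.5)·(-0.75) + (-2.5)·(-1.75) + (-1.5)·(0.25) + (1.5)·(2.25)) / 3 = 5.5/3 = 1.8333
  S[V,V] = ((-1.5)·(-1.5) + (-1.5)·(-1.5) + (-1.5)·(-1.5) + (4.5)·(4.5)) / 3 = 27/3 = 9
  S[V,W] = ((-1.5)·(-0.75) + (-1.5)·(-1.75) + (-1.5)·(0.25) + (4.5)·(2.25)) / 3 = 13.5/3 = 4.5
  S[W,W] = ((-0.75)·(-0.75) + (-1.75)·(-1.75) + (0.25)·(0.25) + (2.25)·(2.25)) / 3 = 8.75/3 = 2.9167

S is symmetric (S[j,i] = S[i,j]). Assembling:

S = [[5.6667, 3, 1.8333],
 [3, 9, 4.5],
 [1.8333, 4.5, 2.9167]]


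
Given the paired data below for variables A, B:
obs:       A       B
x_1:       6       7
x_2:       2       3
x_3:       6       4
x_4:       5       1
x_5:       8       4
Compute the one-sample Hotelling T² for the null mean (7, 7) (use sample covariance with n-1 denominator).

Step 1 — sample mean vector:
  mean(A) = (6 + 2 + 6 + 5 + 8) / 5 = 27/5 = 5.4
  mean(B) = (7 + 3 + 4 + 1 + 4) / 5 = 19/5 = 3.8
  x̄ = (5.4, 3.8),  deviation x̄ - mu_0 = (5.4, 3.8) - (7, 7) = (-1.6, -3.2).

Step 2 — sample covariance matrix, S[i,j] = (1/(n-1)) · Σ_k (x_{k,i} - mean_i) · (x_{k,j} - mean_j), divisor n-1 = 4:
  S[A,A] = ((0.6)·(0.6) + (-3.4)·(-3.4) + (0.6)·(0.6) + (-0.4)·(-0.4) + (2.6)·(2.6)) / 4 = 19.2/4 = 4.8
  S[A,B] = ((0.6)·(3.2) + (-3.4)·(-0.8) + (0.6)·(0.2) + (-0.4)·(-2.8) + (2.6)·(0.2)) / 4 = 6.4/4 = 1.6
  S[B,B] = ((3.2)·(3.2) + (-0.8)·(-0.8) + (0.2)·(0.2) + (-2.8)·(-2.8) + (0.2)·(0.2)) / 4 = 18.8/4 = 4.7
  S = [[4.8, 1.6],
 [1.6, 4.7]].

Step 3 — invert S. det(S) = 4.8·4.7 - (1.6)² = 20.
  S^{-1} = (1/det) · [[d, -b], [-b, a]] = [[0.235, -0.08],
 [-0.08, 0.24]].

Step 4 — quadratic form (x̄ - mu_0)^T · S^{-1} · (x̄ - mu_0):
  S^{-1} · (x̄ - mu_0) = (-0.12, -0.64),
  (x̄ - mu_0)^T · [...] = (-1.6)·(-0.12) + (-3.2)·(-0.64) = 2.24.

Step 5 — scale by n: T² = 5 · 2.24 = 11.2.

T² ≈ 11.2


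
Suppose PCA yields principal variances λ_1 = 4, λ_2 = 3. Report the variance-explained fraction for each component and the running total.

Step 1 — total variance = trace(Sigma) = Σ λ_i = 4 + 3 = 7.

Step 2 — fraction explained by component i = λ_i / Σ λ:
  PC1: 4/7 = 0.5714
  PC2: 3/7 = 0.4286

Step 3 — cumulative fraction after k components = (λ_1 + ... + λ_k) / Σ λ:
  k = 1: 4/7 = 0.5714
  k = 2: (4 + 3)/7 = 7/7 = 1

Summary (fraction, with percent):

explained: PC1 0.5714 (57.14%), PC2 0.4286 (42.86%);  cumulative: 0.5714, 1


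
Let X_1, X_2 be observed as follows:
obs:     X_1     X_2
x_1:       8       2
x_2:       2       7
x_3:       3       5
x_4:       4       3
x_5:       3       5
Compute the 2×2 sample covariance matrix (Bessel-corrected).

Step 1 — column means:
  mean(X_1) = (8 + 2 + 3 + 4 + 3) / 5 = 20/5 = 4
  mean(X_2) = (2 + 7 + 5 + 3 + 5) / 5 = 22/5 = 4.4

Step 2 — sample covariance S[i,j] = (1/(n-1)) · Σ_k (x_{k,i} - mean_i) · (x_{k,j} - mean_j), with n-1 = 4.
  S[X_1,X_1] = ((4)·(4) + (-2)·(-2) + (-1)·(-1) + (0)·(0) + (-1)·(-1)) / 4 = 22/4 = 5.5
  S[X_1,X_2] = ((4)·(-2.4) + (-2)·(2.6) + (-1)·(0.6) + (0)·(-1.4) + (-1)·(0.6)) / 4 = -16/4 = -4
  S[X_2,X_2] = ((-2.4)·(-2.4) + (2.6)·(2.6) + (0.6)·(0.6) + (-1.4)·(-1.4) + (0.6)·(0.6)) / 4 = 15.2/4 = 3.8

S is symmetric (S[j,i] = S[i,j]). Assembling:

S = [[5.5, -4],
 [-4, 3.8]]


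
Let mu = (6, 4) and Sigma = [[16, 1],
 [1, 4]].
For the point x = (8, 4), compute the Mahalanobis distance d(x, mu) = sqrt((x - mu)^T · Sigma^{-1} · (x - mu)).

Step 1 — centre the observation: (x - mu) = (2, 0).

Step 2 — invert Sigma. det(Sigma) = 16·4 - (1)² = 63.
  Sigma^{-1} = (1/det) · [[d, -b], [-b, a]] = [[0.0635, -0.0159],
 [-0.0159, 0.254]].

Step 3 — form the quadratic (x - mu)^T · Sigma^{-1} · (x - mu):
  Sigma^{-1} · (x - mu) = (0.127, -0.0317).
  (x - mu)^T · [Sigma^{-1} · (x - mu)] = (2)·(0.127) + (0)·(-0.0317) = 0.254.

Step 4 — take square root: d = √(0.254) ≈ 0.504.

d(x, mu) = √(0.254) ≈ 0.504


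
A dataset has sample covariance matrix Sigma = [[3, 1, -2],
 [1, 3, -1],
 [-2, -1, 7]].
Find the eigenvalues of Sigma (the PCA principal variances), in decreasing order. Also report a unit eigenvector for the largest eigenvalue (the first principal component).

Step 1 — characteristic polynomial p(λ) = det(λI - Sigma) = λ³ - tr·λ² + c_1·λ - det, where tr = trace, c_1 = sum of the principal 2×2 minors, det = det(Sigma):
  tr = 3 + 3 + 7 = 13,
  c_1 = (3·3 - (1)²) + (3·7 - (-2)²) + (3·7 - (-1)²) = 8 + 17 + 20 = 45,
  det = 3·(3·7 - (-1)²) - (1)·((1)·7 - (-1)·(-2)) + (-2)·((1)·(-1) - 3·(-2)) = 3·(20) - (1)·(5) + (-2)·(5) = 45.
  So p(λ) = λ³ - 13λ² + 45λ - 45.
Step 2 — look for an integer root (rational root theorem: any rational root is an integer divisor of 45). Testing λ = 3:
  p(3) = 27 - 117 + 135 - 45 = 0  ✓
  Dividing out (λ - 3): p(λ) = (λ - 3)(λ² - 10λ + 15).
Step 3 — remaining eigenvalues from the quadratic λ² - 10λ + 15 = 0:
  Δ = 10² - 4·15 = 100 - 60 = 40,  λ = (10 ± √40)/2 = (10 ± 6.3246)/2 ≈ 8.1623 or 1.8377.
  Sorted: λ_1 = 8.1623,  λ_2 = 3,  λ_3 = 1.8377  (check: sum = 13 = tr ✓).

Step 4 — unit eigenvector for λ_1 ≈ 8.1623: v spans the null space of (Sigma - λ_1 I), whose rows are
  r_1 = (-5.1623, 1, -2),  r_2 = (1, -5.1623, -1),  r_3 = (-2, -1, -1.1623).
  v is orthogonal to every row, so take v ∝ r_1 × r_2 = ((1)·(-1) - (-2)·(-5.1623), (-2)·(1) - (-5.1623)·(-1), (-5.1623)·(-5.1623) - (1)·(1)) ≈ (-11.3246, -7.1623, 25.6491).
  Rescale (multiply by -1 so the first nonzero entry is positive): u = (11.3246, 7.1623, -25.6491).
  ||u|| = √((11.3246)² + (7.1623)² + (-25.6491)²) = √(837.4207) ≈ 28.9382,  v_1 = u/||u|| ≈ (0.3913, 0.2475, -0.8863) (||v_1|| = 1).

λ_1 = 8.1623,  λ_2 = 3,  λ_3 = 1.8377;  v_1 ≈ (0.3913, 0.2475, -0.8863)


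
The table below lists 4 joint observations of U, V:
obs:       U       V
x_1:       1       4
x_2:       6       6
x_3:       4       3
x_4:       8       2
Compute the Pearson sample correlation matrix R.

Step 1 — column means:
  mean(U) = (1 + 6 + 4 + 8) / 4 = 19/4 = 4.75
  mean(V) = (4 + 6 + 3 + 2) / 4 = 15/4 = 3.75

Step 2 — sample variances and covariances s[i,j] = (1/(n-1)) · Σ_k (x_{k,i} - mean_i) · (x_{k,j} - mean_j), with n-1 = 3:
  s[U,U] = ((-3.75)·(-3.75) + (1.25)·(1.25) + (-0.75)·(-0.75) + (3.25)·(3.25)) / 3 = 26.75/3 = 8.9167
  s[U,V] = ((-3.75)·(0.25) + (1.25)·(2.25) + (-0.75)·(-0.75) + (3.25)·(-1.75)) / 3 = -3.25/3 = -1.0833
  s[V,V] = ((0.25)·(0.25) + (2.25)·(2.25) + (-0.75)·(-0.75) + (-1.75)·(-1.75)) / 3 = 8.75/3 = 2.9167
  Sample standard deviations s_i = √(s[i,i]):
  s(U) = √(8.9167) = 2.9861
  s(V) = √(2.9167) = 1.7078

Step 3 — r_{ij} = s_{ij} / (s_i · s_j):
  r[U,U] = 1 (diagonal).
  r[U,V] = -1.0833 / (2.9861 · 1.7078) = -1.0833 / 5.0997 = -0.2124
  r[V,V] = 1 (diagonal).

R is symmetric with unit diagonal. Assembling:

R = [[1, -0.2124],
 [-0.2124, 1]]


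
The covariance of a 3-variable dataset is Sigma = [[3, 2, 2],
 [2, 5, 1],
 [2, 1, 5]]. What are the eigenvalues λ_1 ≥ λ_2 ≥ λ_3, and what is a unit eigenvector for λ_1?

Step 1 — characteristic polynomial p(λ) = det(λI - Sigma) = λ³ - tr·λ² + c_1·λ - det, where tr = trace, c_1 = sum of the principal 2×2 minors, det = det(Sigma):
  tr = 3 + 5 + 5 = 13,
  c_1 = (3·5 - (2)²) + (3·5 - (2)²) + (5·5 - (1)²) = 11 + 11 + 24 = 46,
  det = 3·(5·5 - (1)²) - (2)·((2)·5 - (1)·(2)) + (2)·((2)·(1) - 5·(2)) = 3·(24) - (2)·(8) + (2)·(-8) = 40.
  So p(λ) = λ³ - 13λ² + 46λ - 40.
Step 2 — look for an integer root (rational root theorem: any rational root is an integer divisor of 40). Testing λ = 4:
  p(4) = 64 - 208 + 184 - 40 = 0  ✓
  Dividing out (λ - 4): p(λ) = (λ - 4)(λ² - 9λ + 10).
Step 3 — remaining eigenvalues from the quadratic λ² - 9λ + 10 = 0:
  Δ = 9² - 4·10 = 81 - 40 = 41,  λ = (9 ± √41)/2 = (9 ± 6.4031)/2 ≈ 7.7016 or 1.2984.
  Sorted: λ_1 = 7.7016,  λ_2 = 4,  λ_3 = 1.2984  (check: sum = 13 = tr ✓).

Step 4 — unit eigenvector for λ_1 ≈ 7.7016: v spans the null space of (Sigma - λ_1 I), whose rows are
  r_1 = (-4.7016, 2, 2),  r_2 = (2, -2.7016, 1),  r_3 = (2, 1, -2.7016).
  v is orthogonal to every row, so take v ∝ r_1 × r_2 = ((2)·(1) - (2)·(-2.7016), (2)·(2) - (-4.7016)·(1), (-4.7016)·(-2.7016) - (2)·(2)) ≈ (7.4031, 8.7016, 8.7016).
  Let u = (7.4031, 8.7016, 8.7016).
  ||u|| = √((7.4031)² + (8.7016)² + (8.7016)²) = √(206.2406) ≈ 14.3611,  v_1 = u/||u|| ≈ (0.5155, 0.6059, 0.6059) (||v_1|| = 1).

λ_1 = 7.7016,  λ_2 = 4,  λ_3 = 1.2984;  v_1 ≈ (0.5155, 0.6059, 0.6059)
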